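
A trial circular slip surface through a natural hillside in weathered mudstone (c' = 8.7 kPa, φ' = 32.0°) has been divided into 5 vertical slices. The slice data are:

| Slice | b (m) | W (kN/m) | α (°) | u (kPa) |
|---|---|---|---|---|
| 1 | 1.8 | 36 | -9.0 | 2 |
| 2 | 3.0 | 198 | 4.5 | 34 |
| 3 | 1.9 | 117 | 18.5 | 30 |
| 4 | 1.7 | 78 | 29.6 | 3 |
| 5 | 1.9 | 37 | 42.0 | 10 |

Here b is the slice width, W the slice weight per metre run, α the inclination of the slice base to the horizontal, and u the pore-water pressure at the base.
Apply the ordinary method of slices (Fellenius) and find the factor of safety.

Ordinary method of slices: FS = Σ[c'·Δl_i + (W_i cosα_i − u_i·Δl_i)·tanφ'] / Σ W_i sinα_i, with Δl_i = b_i / cosα_i.
Slice 1: Δl = 1.8/cos(-9.0°) = 1.822 m; N'_1 = 36·cos(-9.0°) − 2·1.822 = 31.9; c'Δl = 15.86; W sinα = -5.6
Slice 2: Δl = 3.0/cos4.5° = 3.009 m; N'_2 = 198·cos4.5° − 34·3.009 = 95.1; c'Δl = 26.18; W sinα = 15.5
Slice 3: Δl = 1.9/cos18.5° = 2.004 m; N'_3 = 117·cos18.5° − 30·2.004 = 50.8; c'Δl = 17.43; W sinα = 37.1
Slice 4: Δl = 1.7/cos29.6° = 1.955 m; N'_4 = 78·cos29.6° − 3·1.955 = 62.0; c'Δl = 17.01; W sinα = 38.5
Slice 5: Δl = 1.9/cos42.0° = 2.557 m; N'_5 = 37·cos42.0° − 10·2.557 = 1.9; c'Δl = 22.24; W sinα = 24.8
Σc'Δl = 98.7 kN/m; ΣN' = 241.7 kN/m; ΣW sinα = 110.3 kN/m
Resisting = 98.7 + 241.7·tan32.0° = 98.7 + 151.0 = 249.8 kN/m
FS = 249.8 / 110.3 = 2.264

FS = 2.26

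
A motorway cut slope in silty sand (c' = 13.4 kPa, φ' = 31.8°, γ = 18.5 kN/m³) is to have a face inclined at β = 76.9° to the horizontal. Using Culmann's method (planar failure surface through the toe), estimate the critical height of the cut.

Culmann's analysis gives the critical failure plane at α_cr = (β + φ')/2 = (76.9 + 31.8)/2 = 54.4°, and the critical height
H_c = (4c'/γ) · sinβ cosφ' / [1 − cos(β − φ')]
    = (4·13.4/18.5) · sin76.9°·cos31.8° / [1 − cos(45.1°)]
    = 2.897 · 0.9740·0.8499 / [1 − 0.7059]
    = 2.897 · 0.8278 / 0.2941
    = 8.15 m

H_c = 8.15 m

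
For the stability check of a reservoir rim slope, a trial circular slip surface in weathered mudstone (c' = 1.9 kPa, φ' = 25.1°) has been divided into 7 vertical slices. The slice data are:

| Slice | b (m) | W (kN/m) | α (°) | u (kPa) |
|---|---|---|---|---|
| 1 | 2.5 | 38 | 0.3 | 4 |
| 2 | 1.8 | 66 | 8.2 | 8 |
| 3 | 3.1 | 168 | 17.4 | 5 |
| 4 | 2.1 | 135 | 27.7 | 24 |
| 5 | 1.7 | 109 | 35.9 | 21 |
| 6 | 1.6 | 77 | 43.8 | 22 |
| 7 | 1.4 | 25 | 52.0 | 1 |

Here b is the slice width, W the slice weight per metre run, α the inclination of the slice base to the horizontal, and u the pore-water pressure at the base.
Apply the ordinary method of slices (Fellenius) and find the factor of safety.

FS = 0.75

Ordinary method of slices: FS = Σ[c'·Δl_i + (W_i cosα_i − u_i·Δl_i)·tanφ'] / Σ W_i sinα_i, with Δl_i = b_i / cosα_i.
Slice 1: Δl = 2.5/cos0.3° = 2.500 m; N'_1 = 38·cos0.3° − 4·2.500 = 28.0; c'Δl = 4.75; W sinα = 0.2
Slice 2: Δl = 1.8/cos8.2° = 1.819 m; N'_2 = 66·cos8.2° − 8·1.819 = 50.8; c'Δl = 3.46; W sinα = 9.4
Slice 3: Δl = 3.1/cos17.4° = 3.249 m; N'_3 = 168·cos17.4° − 5·3.249 = 144.1; c'Δl = 6.17; W sinα = 50.2
Slice 4: Δl = 2.1/cos27.7° = 2.372 m; N'_4 = 135·cos27.7° − 24·2.372 = 62.6; c'Δl = 4.51; W sinα = 62.8
Slice 5: Δl = 1.7/cos35.9° = 2.099 m; N'_5 = 109·cos35.9° − 21·2.099 = 44.2; c'Δl = 3.99; W sinα = 63.9
Slice 6: Δl = 1.6/cos43.8° = 2.217 m; N'_6 = 77·cos43.8° − 22·2.217 = 6.8; c'Δl = 4.21; W sinα = 53.3
Slice 7: Δl = 1.4/cos52.0° = 2.274 m; N'_7 = 25·cos52.0° − 1·2.274 = 13.1; c'Δl = 4.32; W sinα = 19.7
Σc'Δl = 31.4 kN/m; ΣN' = 349.6 kN/m; ΣW sinα = 259.5 kN/m
Resisting = 31.4 + 349.6·tan25.1° = 31.4 + 163.8 = 195.2 kN/m
FS = 195.2 / 259.5 = 0.752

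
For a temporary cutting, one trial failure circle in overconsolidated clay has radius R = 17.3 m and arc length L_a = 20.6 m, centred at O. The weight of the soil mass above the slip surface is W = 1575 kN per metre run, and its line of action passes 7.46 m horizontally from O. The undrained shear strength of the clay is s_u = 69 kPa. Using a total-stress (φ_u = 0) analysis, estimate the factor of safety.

FS = 2.09

Taking moments about the centre O, the resisting moment is provided by the undrained shear strength acting along the arc:
M_R = s_u·L_a·R = 69·20.60·17.3 = 24590.2 kN·m/m
M_D = W·d = 1575·7.46 = 11749.5 kN·m/m
FS = M_R / M_D = 24590.2 / 11749.5 = 2.093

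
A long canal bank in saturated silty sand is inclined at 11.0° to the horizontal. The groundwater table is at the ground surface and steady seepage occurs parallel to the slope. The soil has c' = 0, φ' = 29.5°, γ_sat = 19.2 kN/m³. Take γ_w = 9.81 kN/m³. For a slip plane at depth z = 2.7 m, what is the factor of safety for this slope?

With seepage parallel to the slope and the water table at the surface, the effective normal stress on the slip plane uses the buoyant unit weight γ' = γ_sat − γ_w while the driving shear stress uses γ_sat:
FS = [c' + γ' z cos²β tanφ'] / [γ_sat z sinβ cosβ]
(For c' = 0 this reduces to FS = (γ'/γ_sat)·tanφ'/tanβ.)
γ' = 19.2 − 9.81 = 9.39 kN/m³
Numerator = 0.0 + 9.39·2.7·cos²11.0°·tan29.5° = 0.0 + 9.39·2.7·0.9636·0.5658 = 13.822 kPa
Denominator = 19.2·2.7·sin11.0°·cos11.0° = 19.2·2.7·0.1908·0.9816 = 9.710 kPa
FS = 13.822 / 9.710 = 1.423

FS = 1.42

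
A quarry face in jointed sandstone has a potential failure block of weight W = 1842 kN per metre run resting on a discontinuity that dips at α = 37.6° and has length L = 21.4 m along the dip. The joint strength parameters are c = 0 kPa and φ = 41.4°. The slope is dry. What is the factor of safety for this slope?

FS = 1.14

Resolving the block weight along and normal to the plane and applying the Mohr–Coulomb strength on the joint:
N' = W cosα = 1842·cos37.6° = 1459.4 kN/m
Driving force T = W sinα = 1842·sin37.6° = 1123.9 kN/m
Resisting force R = c·L + N'·tanφ = 0·21.4 + 1459.4·tan41.4° = 0.0 + 1286.6 = 1286.6 kN/m
FS = R / T = 1286.6 / 1123.9 = 1.145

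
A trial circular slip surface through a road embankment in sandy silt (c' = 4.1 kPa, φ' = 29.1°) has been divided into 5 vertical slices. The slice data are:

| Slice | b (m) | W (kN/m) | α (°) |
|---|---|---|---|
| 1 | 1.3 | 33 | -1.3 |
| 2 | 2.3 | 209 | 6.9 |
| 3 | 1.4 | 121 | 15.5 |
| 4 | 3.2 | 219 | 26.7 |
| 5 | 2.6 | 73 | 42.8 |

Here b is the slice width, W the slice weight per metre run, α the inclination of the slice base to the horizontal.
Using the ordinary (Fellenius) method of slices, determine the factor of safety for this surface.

FS = 1.89

Ordinary method of slices: FS = Σ[c'·Δl_i + (W_i cosα_i)·tanφ'] / Σ W_i sinα_i, with Δl_i = b_i / cosα_i.
Slice 1: Δl = 1.3/cos(-1.3°) = 1.300 m; N'_1 = 33·cos(-1.3°) = 33.0; c'Δl = 5.33; W sinα = -0.7
Slice 2: Δl = 2.3/cos6.9° = 2.317 m; N'_2 = 209·cos6.9° = 207.5; c'Δl = 9.50; W sinα = 25.1
Slice 3: Δl = 1.4/cos15.5° = 1.453 m; N'_3 = 121·cos15.5° = 116.6; c'Δl = 5.96; W sinα = 32.3
Slice 4: Δl = 3.2/cos26.7° = 3.582 m; N'_4 = 219·cos26.7° = 195.6; c'Δl = 14.69; W sinα = 98.4
Slice 5: Δl = 2.6/cos42.8° = 3.544 m; N'_5 = 73·cos42.8° = 53.6; c'Δl = 14.53; W sinα = 49.6
Σc'Δl = 50.0 kN/m; ΣN' = 606.3 kN/m; ΣW sinα = 204.7 kN/m
Resisting = 50.0 + 606.3·tan29.1° = 50.0 + 337.5 = 387.5 kN/m
FS = 387.5 / 204.7 = 1.893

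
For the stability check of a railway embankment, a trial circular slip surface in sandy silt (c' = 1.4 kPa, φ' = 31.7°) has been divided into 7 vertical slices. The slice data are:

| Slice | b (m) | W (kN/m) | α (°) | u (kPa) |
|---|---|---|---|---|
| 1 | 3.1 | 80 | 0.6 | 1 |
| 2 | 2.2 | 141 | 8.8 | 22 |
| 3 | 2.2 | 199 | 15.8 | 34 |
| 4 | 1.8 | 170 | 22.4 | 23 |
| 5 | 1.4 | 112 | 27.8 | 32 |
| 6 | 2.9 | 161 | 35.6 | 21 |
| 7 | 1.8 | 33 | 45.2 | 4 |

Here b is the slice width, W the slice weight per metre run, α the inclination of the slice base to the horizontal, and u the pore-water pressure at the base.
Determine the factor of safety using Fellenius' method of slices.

FS = 1.09

Ordinary method of slices: FS = Σ[c'·Δl_i + (W_i cosα_i − u_i·Δl_i)·tanφ'] / Σ W_i sinα_i, with Δl_i = b_i / cosα_i.
Slice 1: Δl = 3.1/cos0.6° = 3.100 m; N'_1 = 80·cos0.6° − 1·3.100 = 76.9; c'Δl = 4.34; W sinα = 0.8
Slice 2: Δl = 2.2/cos8.8° = 2.226 m; N'_2 = 141·cos8.8° − 22·2.226 = 90.4; c'Δl = 3.12; W sinα = 21.6
Slice 3: Δl = 2.2/cos15.8° = 2.286 m; N'_3 = 199·cos15.8° − 34·2.286 = 113.7; c'Δl = 3.20; W sinα = 54.2
Slice 4: Δl = 1.8/cos22.4° = 1.947 m; N'_4 = 170·cos22.4° − 23·1.947 = 112.4; c'Δl = 2.73; W sinα = 64.8
Slice 5: Δl = 1.4/cos27.8° = 1.583 m; N'_5 = 112·cos27.8° − 32·1.583 = 48.4; c'Δl = 2.22; W sinα = 52.2
Slice 6: Δl = 2.9/cos35.6° = 3.567 m; N'_6 = 161·cos35.6° − 21·3.567 = 56.0; c'Δl = 4.99; W sinα = 93.7
Slice 7: Δl = 1.8/cos45.2° = 2.555 m; N'_7 = 33·cos45.2° − 4·2.555 = 13.0; c'Δl = 3.58; W sinα = 23.4
Σc'Δl = 24.2 kN/m; ΣN' = 510.9 kN/m; ΣW sinα = 310.7 kN/m
Resisting = 24.2 + 510.9·tan31.7° = 24.2 + 315.5 = 339.7 kN/m
FS = 339.7 / 310.7 = 1.093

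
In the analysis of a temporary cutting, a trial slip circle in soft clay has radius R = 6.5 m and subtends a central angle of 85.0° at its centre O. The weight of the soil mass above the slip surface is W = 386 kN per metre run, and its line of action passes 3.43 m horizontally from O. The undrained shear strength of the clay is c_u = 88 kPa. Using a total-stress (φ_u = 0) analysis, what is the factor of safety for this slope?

Taking moments about the centre O, the resisting moment is provided by the undrained shear strength acting along the arc:
Arc length L_a = R·θ = 6.5·(85.0°·π/180) = 6.5·1.4835 = 9.64 m
M_R = c_u·L_a·R = 88·9.64·6.5 = 5515.8 kN·m/m
M_D = W·d = 386·3.43 = 1324.0 kN·m/m
FS = M_R / M_D = 5515.8 / 1324.0 = 4.166

FS = 4.17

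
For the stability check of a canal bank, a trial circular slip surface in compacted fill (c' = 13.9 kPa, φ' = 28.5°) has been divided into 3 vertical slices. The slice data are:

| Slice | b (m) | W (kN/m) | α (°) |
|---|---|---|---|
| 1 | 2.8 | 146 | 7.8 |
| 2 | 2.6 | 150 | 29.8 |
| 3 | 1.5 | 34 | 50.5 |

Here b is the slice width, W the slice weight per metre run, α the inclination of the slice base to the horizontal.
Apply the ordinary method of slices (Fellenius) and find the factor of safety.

Ordinary method of slices: FS = Σ[c'·Δl_i + (W_i cosα_i)·tanφ'] / Σ W_i sinα_i, with Δl_i = b_i / cosα_i.
Slice 1: Δl = 2.8/cos7.8° = 2.826 m; N'_1 = 146·cos7.8° = 144.6; c'Δl = 39.28; W sinα = 19.8
Slice 2: Δl = 2.6/cos29.8° = 2.996 m; N'_2 = 150·cos29.8° = 130.2; c'Δl = 41.65; W sinα = 74.5
Slice 3: Δl = 1.5/cos50.5° = 2.358 m; N'_3 = 34·cos50.5° = 21.6; c'Δl = 32.78; W sinα = 26.2
Σc'Δl = 113.7 kN/m; ΣN' = 296.4 kN/m; ΣW sinα = 120.6 kN/m
Resisting = 113.7 + 296.4·tan28.5° = 113.7 + 161.0 = 274.7 kN/m
FS = 274.7 / 120.6 = 2.278

FS = 2.28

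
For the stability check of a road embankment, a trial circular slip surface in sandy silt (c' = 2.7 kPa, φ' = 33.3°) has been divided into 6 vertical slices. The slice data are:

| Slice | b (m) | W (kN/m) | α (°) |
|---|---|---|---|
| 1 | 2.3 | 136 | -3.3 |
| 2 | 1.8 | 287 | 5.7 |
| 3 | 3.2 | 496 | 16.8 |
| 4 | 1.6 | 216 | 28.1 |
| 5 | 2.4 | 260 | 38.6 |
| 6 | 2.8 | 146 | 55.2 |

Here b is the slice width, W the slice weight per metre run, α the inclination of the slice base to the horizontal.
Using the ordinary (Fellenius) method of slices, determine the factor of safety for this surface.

Ordinary method of slices: FS = Σ[c'·Δl_i + (W_i cosα_i)·tanφ'] / Σ W_i sinα_i, with Δl_i = b_i / cosα_i.
Slice 1: Δl = 2.3/cos(-3.3°) = 2.304 m; N'_1 = 136·cos(-3.3°) = 135.8; c'Δl = 6.22; W sinα = -7.8
Slice 2: Δl = 1.8/cos5.7° = 1.809 m; N'_2 = 287·cos5.7° = 285.6; c'Δl = 4.88; W sinα = 28.5
Slice 3: Δl = 3.2/cos16.8° = 3.343 m; N'_3 = 496·cos16.8° = 474.8; c'Δl = 9.03; W sinα = 143.4
Slice 4: Δl = 1.6/cos28.1° = 1.814 m; N'_4 = 216·cos28.1° = 190.5; c'Δl = 4.90; W sinα = 101.7
Slice 5: Δl = 2.4/cos38.6° = 3.071 m; N'_5 = 260·cos38.6° = 203.2; c'Δl = 8.29; W sinα = 162.2
Slice 6: Δl = 2.8/cos55.2° = 4.906 m; N'_6 = 146·cos55.2° = 83.3; c'Δl = 13.25; W sinα = 119.9
Σc'Δl = 46.6 kN/m; ΣN' = 1373.2 kN/m; ΣW sinα = 547.9 kN/m
Resisting = 46.6 + 1373.2·tan33.3° = 46.6 + 902.1 = 948.6 kN/m
FS = 948.6 / 547.9 = 1.731

FS = 1.73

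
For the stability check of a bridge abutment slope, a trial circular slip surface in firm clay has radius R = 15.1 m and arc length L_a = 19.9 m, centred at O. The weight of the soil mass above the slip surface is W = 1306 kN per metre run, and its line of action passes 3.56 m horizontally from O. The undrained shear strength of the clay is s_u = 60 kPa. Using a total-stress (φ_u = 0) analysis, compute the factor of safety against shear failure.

Taking moments about the centre O, the resisting moment is provided by the undrained shear strength acting along the arc:
M_R = s_u·L_a·R = 60·19.90·15.1 = 18029.4 kN·m/m
M_D = W·d = 1306·3.56 = 4649.4 kN·m/m
FS = M_R / M_D = 18029.4 / 4649.4 = 3.878

FS = 3.88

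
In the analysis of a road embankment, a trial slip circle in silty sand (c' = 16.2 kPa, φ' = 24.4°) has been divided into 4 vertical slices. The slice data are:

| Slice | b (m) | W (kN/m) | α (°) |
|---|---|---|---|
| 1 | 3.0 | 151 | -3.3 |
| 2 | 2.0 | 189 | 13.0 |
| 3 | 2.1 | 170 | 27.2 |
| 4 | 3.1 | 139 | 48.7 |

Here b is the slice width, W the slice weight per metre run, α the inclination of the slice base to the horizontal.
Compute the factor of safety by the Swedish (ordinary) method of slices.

Ordinary method of slices: FS = Σ[c'·Δl_i + (W_i cosα_i)·tanφ'] / Σ W_i sinα_i, with Δl_i = b_i / cosα_i.
Slice 1: Δl = 3.0/cos(-3.3°) = 3.005 m; N'_1 = 151·cos(-3.3°) = 150.7; c'Δl = 48.68; W sinα = -8.7
Slice 2: Δl = 2.0/cos13.0° = 2.053 m; N'_2 = 189·cos13.0° = 184.2; c'Δl = 33.25; W sinα = 42.5
Slice 3: Δl = 2.1/cos27.2° = 2.361 m; N'_3 = 170·cos27.2° = 151.2; c'Δl = 38.25; W sinα = 77.7
Slice 4: Δl = 3.1/cos48.7° = 4.697 m; N'_4 = 139·cos48.7° = 91.7; c'Δl = 76.09; W sinα = 104.4
Σc'Δl = 196.3 kN/m; ΣN' = 577.8 kN/m; ΣW sinα = 216.0 kN/m
Resisting = 196.3 + 577.8·tan24.4° = 196.3 + 262.1 = 458.4 kN/m
FS = 458.4 / 216.0 = 2.123

FS = 2.12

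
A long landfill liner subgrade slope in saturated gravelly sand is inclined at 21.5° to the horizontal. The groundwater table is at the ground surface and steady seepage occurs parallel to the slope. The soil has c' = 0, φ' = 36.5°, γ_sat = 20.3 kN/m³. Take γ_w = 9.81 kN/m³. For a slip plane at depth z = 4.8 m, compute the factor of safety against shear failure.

FS = 0.97

With seepage parallel to the slope and the water table at the surface, the effective normal stress on the slip plane uses the buoyant unit weight γ' = γ_sat − γ_w while the driving shear stress uses γ_sat:
FS = [c' + γ' z cos²β tanφ'] / [γ_sat z sinβ cosβ]
(For c' = 0 this reduces to FS = (γ'/γ_sat)·tanφ'/tanβ.)
γ' = 20.3 − 9.81 = 10.49 kN/m³
Numerator = 0.0 + 10.49·4.8·cos²21.5°·tan36.5° = 0.0 + 10.49·4.8·0.8657·0.7400 = 32.254 kPa
Denominator = 20.3·4.8·sin21.5°·cos21.5° = 20.3·4.8·0.3665·0.9304 = 33.227 kPa
FS = 32.254 / 33.227 = 0.971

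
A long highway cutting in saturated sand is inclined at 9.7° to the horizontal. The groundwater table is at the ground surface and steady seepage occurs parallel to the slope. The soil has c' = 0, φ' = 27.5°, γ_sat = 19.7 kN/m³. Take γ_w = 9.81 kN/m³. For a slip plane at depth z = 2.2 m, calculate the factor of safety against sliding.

FS = 1.53

With seepage parallel to the slope and the water table at the surface, the effective normal stress on the slip plane uses the buoyant unit weight γ' = γ_sat − γ_w while the driving shear stress uses γ_sat:
FS = [c' + γ' z cos²β tanφ'] / [γ_sat z sinβ cosβ]
(For c' = 0 this reduces to FS = (γ'/γ_sat)·tanφ'/tanβ.)
γ' = 19.7 − 9.81 = 9.89 kN/m³
Numerator = 0.0 + 9.89·2.2·cos²9.7°·tan27.5° = 0.0 + 9.89·2.2·0.9716·0.5206 = 11.005 kPa
Denominator = 19.7·2.2·sin9.7°·cos9.7° = 19.7·2.2·0.1685·0.9857 = 7.198 kPa
FS = 11.005 / 7.198 = 1.529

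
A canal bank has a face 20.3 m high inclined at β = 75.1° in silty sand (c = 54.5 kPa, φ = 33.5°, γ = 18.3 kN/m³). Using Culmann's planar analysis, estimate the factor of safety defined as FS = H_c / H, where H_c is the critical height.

FS = 1.88

H_c = (4c/γ) · sinβ cosφ / [1 − cos(β − φ)]
    = (4·54.5/18.3) · sin75.1°·cos33.5° / [1 − cos41.6°]
    = 11.913 · 0.8058 / 0.2522 = 38.06 m
FS = H_c / H = 38.06 / 20.3 = 1.875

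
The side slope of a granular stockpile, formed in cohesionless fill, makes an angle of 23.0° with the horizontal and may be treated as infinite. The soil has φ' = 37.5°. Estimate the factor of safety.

For a dry cohesionless infinite slope the factor of safety is FS = tanφ' / tanβ.
FS = tan37.5° / tan23.0° = 0.7673 / 0.4245 = 1.808

FS = 1.81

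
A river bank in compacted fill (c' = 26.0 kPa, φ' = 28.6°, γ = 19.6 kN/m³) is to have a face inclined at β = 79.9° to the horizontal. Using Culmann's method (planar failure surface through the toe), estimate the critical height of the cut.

Culmann's analysis gives the critical failure plane at α_cr = (β + φ')/2 = (79.9 + 28.6)/2 = 54.2°, and the critical height
H_c = (4c'/γ) · sinβ cosφ' / [1 − cos(β − φ')]
    = (4·26.0/19.6) · sin79.9°·cos28.6° / [1 − cos(51.3°)]
    = 5.306 · 0.9845·0.8780 / [1 − 0.6252]
    = 5.306 · 0.8644 / 0.3748
    = 12.24 m

H_c = 12.24 m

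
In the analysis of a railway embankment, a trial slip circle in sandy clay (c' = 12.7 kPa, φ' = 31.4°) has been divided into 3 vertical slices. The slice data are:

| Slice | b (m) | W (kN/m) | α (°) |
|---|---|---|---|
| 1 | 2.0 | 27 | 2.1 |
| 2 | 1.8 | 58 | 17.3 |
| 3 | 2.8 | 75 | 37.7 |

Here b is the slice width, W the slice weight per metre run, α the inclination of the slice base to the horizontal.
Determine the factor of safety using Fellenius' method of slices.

Ordinary method of slices: FS = Σ[c'·Δl_i + (W_i cosα_i)·tanφ'] / Σ W_i sinα_i, with Δl_i = b_i / cosα_i.
Slice 1: Δl = 2.0/cos2.1° = 2.001 m; N'_1 = 27·cos2.1° = 27.0; c'Δl = 25.42; W sinα = 1.0
Slice 2: Δl = 1.8/cos17.3° = 1.885 m; N'_2 = 58·cos17.3° = 55.4; c'Δl = 23.94; W sinα = 17.2
Slice 3: Δl = 2.8/cos37.7° = 3.539 m; N'_3 = 75·cos37.7° = 59.3; c'Δl = 44.94; W sinα = 45.9
Σc'Δl = 94.3 kN/m; ΣN' = 141.7 kN/m; ΣW sinα = 64.1 kN/m
Resisting = 94.3 + 141.7·tan31.4° = 94.3 + 86.5 = 180.8 kN/m
FS = 180.8 / 64.1 = 2.820

FS = 2.82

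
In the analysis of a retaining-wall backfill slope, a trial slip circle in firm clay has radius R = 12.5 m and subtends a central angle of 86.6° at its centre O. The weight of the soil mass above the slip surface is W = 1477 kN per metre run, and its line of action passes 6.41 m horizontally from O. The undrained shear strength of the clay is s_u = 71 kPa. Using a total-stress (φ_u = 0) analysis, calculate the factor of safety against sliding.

FS = 1.77

Taking moments about the centre O, the resisting moment is provided by the undrained shear strength acting along the arc:
Arc length L_a = R·θ = 12.5·(86.6°·π/180) = 12.5·1.5115 = 18.89 m
M_R = s_u·L_a·R = 71·18.89·12.5 = 16767.7 kN·m/m
M_D = W·d = 1477·6.41 = 9467.6 kN·m/m
FS = M_R / M_D = 16767.7 / 9467.6 = 1.771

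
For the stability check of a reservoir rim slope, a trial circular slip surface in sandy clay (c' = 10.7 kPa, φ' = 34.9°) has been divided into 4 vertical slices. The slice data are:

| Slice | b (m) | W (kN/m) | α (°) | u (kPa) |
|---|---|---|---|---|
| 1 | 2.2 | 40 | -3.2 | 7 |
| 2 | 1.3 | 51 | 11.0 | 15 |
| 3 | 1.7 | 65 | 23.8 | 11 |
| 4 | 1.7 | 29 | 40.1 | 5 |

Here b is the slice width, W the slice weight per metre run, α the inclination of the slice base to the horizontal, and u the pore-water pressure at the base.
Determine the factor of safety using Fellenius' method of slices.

Ordinary method of slices: FS = Σ[c'·Δl_i + (W_i cosα_i − u_i·Δl_i)·tanφ'] / Σ W_i sinα_i, with Δl_i = b_i / cosα_i.
Slice 1: Δl = 2.2/cos(-3.2°) = 2.203 m; N'_1 = 40·cos(-3.2°) − 7·2.203 = 24.5; c'Δl = 23.58; W sinα = -2.2
Slice 2: Δl = 1.3/cos11.0° = 1.324 m; N'_2 = 51·cos11.0° − 15·1.324 = 30.2; c'Δl = 14.17; W sinα = 9.7
Slice 3: Δl = 1.7/cos23.8° = 1.858 m; N'_3 = 65·cos23.8° − 11·1.858 = 39.0; c'Δl = 19.88; W sinα = 26.2
Slice 4: Δl = 1.7/cos40.1° = 2.222 m; N'_4 = 29·cos40.1° − 5·2.222 = 11.1; c'Δl = 23.78; W sinα = 18.7
Σc'Δl = 81.4 kN/m; ΣN' = 104.8 kN/m; ΣW sinα = 52.4 kN/m
Resisting = 81.4 + 104.8·tan34.9° = 81.4 + 73.1 = 154.5 kN/m
FS = 154.5 / 52.4 = 2.949

FS = 2.95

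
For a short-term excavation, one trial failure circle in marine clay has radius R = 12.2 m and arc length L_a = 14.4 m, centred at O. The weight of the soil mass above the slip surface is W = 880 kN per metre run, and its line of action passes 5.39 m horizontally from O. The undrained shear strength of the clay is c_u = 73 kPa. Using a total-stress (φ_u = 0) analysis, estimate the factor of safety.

Taking moments about the centre O, the resisting moment is provided by the undrained shear strength acting along the arc:
M_R = c_u·L_a·R = 73·14.40·12.2 = 12824.6 kN·m/m
M_D = W·d = 880·5.39 = 4743.2 kN·m/m
FS = M_R / M_D = 12824.6 / 4743.2 = 2.704

FS = 2.70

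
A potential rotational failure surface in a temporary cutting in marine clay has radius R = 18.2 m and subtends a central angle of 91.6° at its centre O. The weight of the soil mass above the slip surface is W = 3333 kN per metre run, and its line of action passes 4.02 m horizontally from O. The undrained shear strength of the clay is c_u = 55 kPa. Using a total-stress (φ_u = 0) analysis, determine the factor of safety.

FS = 2.17

Taking moments about the centre O, the resisting moment is provided by the undrained shear strength acting along the arc:
Arc length L_a = R·θ = 18.2·(91.6°·π/180) = 18.2·1.5987 = 29.10 m
M_R = c_u·L_a·R = 55·29.10·18.2 = 29125.8 kN·m/m
M_D = W·d = 3333·4.02 = 13398.7 kN·m/m
FS = M_R / M_D = 29125.8 / 13398.7 = 2.174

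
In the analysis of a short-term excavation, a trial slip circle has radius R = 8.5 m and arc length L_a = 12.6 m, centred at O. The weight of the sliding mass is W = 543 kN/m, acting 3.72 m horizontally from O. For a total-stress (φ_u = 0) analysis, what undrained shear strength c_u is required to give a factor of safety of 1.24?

FS = c_u·L_a·R / (W·d), so c_u = FS·W·d / (L_a·R).
c_u = 1.24·543·3.72 / (12.60·8.5) = 2504.8 / 107.10 = 23.39 kPa

c_u = 23.4 kPa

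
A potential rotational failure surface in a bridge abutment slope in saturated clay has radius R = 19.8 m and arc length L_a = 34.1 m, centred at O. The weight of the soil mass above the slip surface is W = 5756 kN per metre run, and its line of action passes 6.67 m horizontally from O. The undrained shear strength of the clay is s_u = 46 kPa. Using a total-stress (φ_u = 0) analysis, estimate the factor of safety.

FS = 0.81

Taking moments about the centre O, the resisting moment is provided by the undrained shear strength acting along the arc:
M_R = s_u·L_a·R = 46·34.10·19.8 = 31058.3 kN·m/m
M_D = W·d = 5756·6.67 = 38392.5 kN·m/m
FS = M_R / M_D = 31058.3 / 38392.5 = 0.809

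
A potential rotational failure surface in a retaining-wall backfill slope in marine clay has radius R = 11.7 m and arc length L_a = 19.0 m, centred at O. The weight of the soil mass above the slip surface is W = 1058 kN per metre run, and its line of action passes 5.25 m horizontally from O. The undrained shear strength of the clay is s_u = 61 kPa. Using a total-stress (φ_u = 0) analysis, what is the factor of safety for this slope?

FS = 2.44

Taking moments about the centre O, the resisting moment is provided by the undrained shear strength acting along the arc:
M_R = s_u·L_a·R = 61·19.00·11.7 = 13560.3 kN·m/m
M_D = W·d = 1058·5.25 = 5554.5 kN·m/m
FS = M_R / M_D = 13560.3 / 5554.5 = 2.441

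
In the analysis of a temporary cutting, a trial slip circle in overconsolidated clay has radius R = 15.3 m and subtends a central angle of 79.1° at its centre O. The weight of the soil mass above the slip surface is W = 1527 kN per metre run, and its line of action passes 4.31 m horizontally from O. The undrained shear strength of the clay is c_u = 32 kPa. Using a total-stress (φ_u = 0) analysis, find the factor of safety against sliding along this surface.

FS = 1.57

Taking moments about the centre O, the resisting moment is provided by the undrained shear strength acting along the arc:
Arc length L_a = R·θ = 15.3·(79.1°·π/180) = 15.3·1.3806 = 21.12 m
M_R = c_u·L_a·R = 32·21.12·15.3 = 10341.6 kN·m/m
M_D = W·d = 1527·4.31 = 6581.4 kN·m/m
FS = M_R / M_D = 10341.6 / 6581.4 = 1.571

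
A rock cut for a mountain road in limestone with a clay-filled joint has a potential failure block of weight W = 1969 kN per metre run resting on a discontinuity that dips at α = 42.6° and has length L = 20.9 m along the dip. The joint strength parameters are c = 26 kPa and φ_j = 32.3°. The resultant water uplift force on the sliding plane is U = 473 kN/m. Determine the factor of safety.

Resolving the block weight along and normal to the plane and applying the Mohr–Coulomb strength on the joint:
N' = W cosα − U = 1969·cos42.6° − 473 = 976.4 kN/m
Driving force T = W sinα = 1969·sin42.6° = 1332.8 kN/m
Resisting force R = c·L + N'·tanφ_j = 26·20.9 + 976.4·tan32.3° = 543.4 + 617.2 = 1160.6 kN/m
FS = R / T = 1160.6 / 1332.8 = 0.871

FS = 0.87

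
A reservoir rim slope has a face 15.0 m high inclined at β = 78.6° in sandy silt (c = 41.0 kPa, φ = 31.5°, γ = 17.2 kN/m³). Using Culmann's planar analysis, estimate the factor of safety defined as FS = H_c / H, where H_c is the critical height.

H_c = (4c/γ) · sinβ cosφ / [1 − cos(β − φ)]
    = (4·41.0/17.2) · sin78.6°·cos31.5° / [1 − cos47.1°]
    = 9.535 · 0.8358 / 0.3193 = 24.96 m
FS = H_c / H = 24.96 / 15.0 = 1.664

FS = 1.66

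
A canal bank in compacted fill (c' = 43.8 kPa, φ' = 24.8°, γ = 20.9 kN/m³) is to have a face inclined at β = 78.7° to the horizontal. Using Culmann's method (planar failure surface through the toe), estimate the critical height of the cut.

H_c = 18.16 m

Culmann's analysis gives the critical failure plane at α_cr = (β + φ')/2 = (78.7 + 24.8)/2 = 51.8°, and the critical height
H_c = (4c'/γ) · sinβ cosφ' / [1 − cos(β − φ')]
    = (4·43.8/20.9) · sin78.7°·cos24.8° / [1 − cos(53.9°)]
    = 8.383 · 0.9806·0.9078 / [1 − 0.5892]
    = 8.383 · 0.8902 / 0.4108
    = 18.16 m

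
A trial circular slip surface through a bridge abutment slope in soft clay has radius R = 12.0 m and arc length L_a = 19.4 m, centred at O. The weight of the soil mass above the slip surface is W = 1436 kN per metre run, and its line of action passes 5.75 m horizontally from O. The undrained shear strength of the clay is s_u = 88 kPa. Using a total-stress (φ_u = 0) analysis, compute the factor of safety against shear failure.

FS = 2.48

Taking moments about the centre O, the resisting moment is provided by the undrained shear strength acting along the arc:
M_R = s_u·L_a·R = 88·19.40·12.0 = 20486.4 kN·m/m
M_D = W·d = 1436·5.75 = 8257.0 kN·m/m
FS = M_R / M_D = 20486.4 / 8257.0 = 2.481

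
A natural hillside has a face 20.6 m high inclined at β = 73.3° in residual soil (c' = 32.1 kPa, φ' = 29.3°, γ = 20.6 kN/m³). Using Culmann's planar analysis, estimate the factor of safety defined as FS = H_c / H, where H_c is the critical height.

H_c = (4c'/γ) · sinβ cosφ' / [1 − cos(β − φ')]
    = (4·32.1/20.6) · sin73.3°·cos29.3° / [1 − cos44.0°]
    = 6.233 · 0.8353 / 0.2807 = 18.55 m
FS = H_c / H = 18.55 / 20.6 = 0.901

FS = 0.90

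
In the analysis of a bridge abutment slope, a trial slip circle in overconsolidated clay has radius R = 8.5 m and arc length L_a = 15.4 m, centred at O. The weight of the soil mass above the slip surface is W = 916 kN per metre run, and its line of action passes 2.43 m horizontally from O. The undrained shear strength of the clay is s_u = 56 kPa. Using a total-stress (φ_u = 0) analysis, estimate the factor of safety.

FS = 3.29

Taking moments about the centre O, the resisting moment is provided by the undrained shear strength acting along the arc:
M_R = s_u·L_a·R = 56·15.40·8.5 = 7330.4 kN·m/m
M_D = W·d = 916·2.43 = 2225.9 kN·m/m
FS = M_R / M_D = 7330.4 / 2225.9 = 3.293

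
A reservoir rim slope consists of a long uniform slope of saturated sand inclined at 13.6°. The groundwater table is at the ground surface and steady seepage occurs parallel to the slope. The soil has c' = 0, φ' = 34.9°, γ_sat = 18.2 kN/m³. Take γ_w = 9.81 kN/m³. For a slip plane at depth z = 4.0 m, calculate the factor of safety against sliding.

With seepage parallel to the slope and the water table at the surface, the effective normal stress on the slip plane uses the buoyant unit weight γ' = γ_sat − γ_w while the driving shear stress uses γ_sat:
FS = [c' + γ' z cos²β tanφ'] / [γ_sat z sinβ cosβ]
(For c' = 0 this reduces to FS = (γ'/γ_sat)·tanφ'/tanβ.)
γ' = 18.2 − 9.81 = 8.39 kN/m³
Numerator = 0.0 + 8.39·4.0·cos²13.6°·tan34.9° = 0.0 + 8.39·4.0·0.9447·0.6976 = 22.117 kPa
Denominator = 18.2·4.0·sin13.6°·cos13.6° = 18.2·4.0·0.2351·0.9720 = 16.638 kPa
FS = 22.117 / 16.638 = 1.329

FS = 1.33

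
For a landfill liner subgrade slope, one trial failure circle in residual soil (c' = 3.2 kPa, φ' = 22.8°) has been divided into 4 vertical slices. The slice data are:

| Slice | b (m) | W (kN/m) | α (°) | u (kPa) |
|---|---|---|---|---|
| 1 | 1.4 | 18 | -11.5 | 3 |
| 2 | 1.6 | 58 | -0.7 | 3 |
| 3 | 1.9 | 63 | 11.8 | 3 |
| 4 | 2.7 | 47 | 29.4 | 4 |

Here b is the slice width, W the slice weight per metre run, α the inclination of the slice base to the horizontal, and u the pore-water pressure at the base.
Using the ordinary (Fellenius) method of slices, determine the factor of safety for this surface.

FS = 2.82

Ordinary method of slices: FS = Σ[c'·Δl_i + (W_i cosα_i − u_i·Δl_i)·tanφ'] / Σ W_i sinα_i, with Δl_i = b_i / cosα_i.
Slice 1: Δl = 1.4/cos(-11.5°) = 1.429 m; N'_1 = 18·cos(-11.5°) − 3·1.429 = 13.4; c'Δl = 4.57; W sinα = -3.6
Slice 2: Δl = 1.6/cos(-0.7°) = 1.600 m; N'_2 = 58·cos(-0.7°) − 3·1.600 = 53.2; c'Δl = 5.12; W sinα = -0.7
Slice 3: Δl = 1.9/cos11.8° = 1.941 m; N'_3 = 63·cos11.8° − 3·1.941 = 55.8; c'Δl = 6.21; W sinα = 12.9
Slice 4: Δl = 2.7/cos29.4° = 3.099 m; N'_4 = 47·cos29.4° − 4·3.099 = 28.6; c'Δl = 9.92; W sinα = 23.1
Σc'Δl = 25.8 kN/m; ΣN' = 150.9 kN/m; ΣW sinα = 31.7 kN/m
Resisting = 25.8 + 150.9·tan22.8° = 25.8 + 63.5 = 89.3 kN/m
FS = 89.3 / 31.7 = 2.820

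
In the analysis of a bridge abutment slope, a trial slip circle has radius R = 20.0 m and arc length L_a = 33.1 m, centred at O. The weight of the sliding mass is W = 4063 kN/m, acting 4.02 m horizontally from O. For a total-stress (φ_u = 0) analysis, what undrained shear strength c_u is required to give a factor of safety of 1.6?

c_u = 39.5 kPa

FS = c_u·L_a·R / (W·d), so c_u = FS·W·d / (L_a·R).
c_u = 1.6·4063·4.02 / (33.10·20.0) = 26133.2 / 662.00 = 39.48 kPa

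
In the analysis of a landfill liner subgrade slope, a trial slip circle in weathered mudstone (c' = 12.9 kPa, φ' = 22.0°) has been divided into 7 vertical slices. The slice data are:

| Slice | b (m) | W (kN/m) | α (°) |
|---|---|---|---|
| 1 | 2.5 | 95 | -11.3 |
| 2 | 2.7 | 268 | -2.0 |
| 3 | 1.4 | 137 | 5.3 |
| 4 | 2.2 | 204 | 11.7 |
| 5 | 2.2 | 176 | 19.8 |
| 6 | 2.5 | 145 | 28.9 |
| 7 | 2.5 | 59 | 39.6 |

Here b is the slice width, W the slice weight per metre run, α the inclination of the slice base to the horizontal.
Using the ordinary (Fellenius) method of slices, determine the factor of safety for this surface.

Ordinary method of slices: FS = Σ[c'·Δl_i + (W_i cosα_i)·tanφ'] / Σ W_i sinα_i, with Δl_i = b_i / cosα_i.
Slice 1: Δl = 2.5/cos(-11.3°) = 2.549 m; N'_1 = 95·cos(-11.3°) = 93.2; c'Δl = 32.89; W sinα = -18.6
Slice 2: Δl = 2.7/cos(-2.0°) = 2.702 m; N'_2 = 268·cos(-2.0°) = 267.8; c'Δl = 34.85; W sinα = -9.4
Slice 3: Δl = 1.4/cos5.3° = 1.406 m; N'_3 = 137·cos5.3° = 136.4; c'Δl = 18.14; W sinα = 12.7
Slice 4: Δl = 2.2/cos11.7° = 2.247 m; N'_4 = 204·cos11.7° = 199.8; c'Δl = 28.98; W sinα = 41.4
Slice 5: Δl = 2.2/cos19.8° = 2.338 m; N'_5 = 176·cos19.8° = 165.6; c'Δl = 30.16; W sinα = 59.6
Slice 6: Δl = 2.5/cos28.9° = 2.856 m; N'_6 = 145·cos28.9° = 126.9; c'Δl = 36.84; W sinα = 70.1
Slice 7: Δl = 2.5/cos39.6° = 3.245 m; N'_7 = 59·cos39.6° = 45.5; c'Δl = 41.86; W sinα = 37.6
Σc'Δl = 223.7 kN/m; ΣN' = 1035.2 kN/m; ΣW sinα = 193.4 kN/m
Resisting = 223.7 + 1035.2·tan22.0° = 223.7 + 418.2 = 641.9 kN/m
FS = 641.9 / 193.4 = 3.320

FS = 3.32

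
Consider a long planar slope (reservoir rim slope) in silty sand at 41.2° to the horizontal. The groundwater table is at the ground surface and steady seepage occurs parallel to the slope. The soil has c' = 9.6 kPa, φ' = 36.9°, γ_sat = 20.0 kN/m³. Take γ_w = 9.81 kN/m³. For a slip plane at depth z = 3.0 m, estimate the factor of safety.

With seepage parallel to the slope and the water table at the surface, the effective normal stress on the slip plane uses the buoyant unit weight γ' = γ_sat − γ_w while the driving shear stress uses γ_sat:
FS = [c' + γ' z cos²β tanφ'] / [γ_sat z sinβ cosβ]
γ' = 20.0 − 9.81 = 10.19 kN/m³
Numerator = 9.6 + 10.19·3.0·cos²41.2°·tan36.9° = 9.6 + 10.19·3.0·0.5661·0.7508 = 22.594 kPa
Denominator = 20.0·3.0·sin41.2°·cos41.2° = 20.0·3.0·0.6587·0.7524 = 29.736 kPa
FS = 22.594 / 29.736 = 0.760

FS = 0.76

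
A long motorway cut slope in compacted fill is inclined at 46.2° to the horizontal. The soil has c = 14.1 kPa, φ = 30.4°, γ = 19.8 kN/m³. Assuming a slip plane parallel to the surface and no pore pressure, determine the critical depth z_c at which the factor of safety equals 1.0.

Setting FS = 1.00 in FS = [c + γz cos²β tanφ] / [γz sinβ cosβ] and solving for z:
z = c / [γ cosβ (FS·sinβ − cosβ·tanφ)]
  = 14.1 / [19.8·cos46.2°·(1.00·sin46.2° − cos46.2°·tan30.4°)]
  = 14.1 / [19.8·0.6921·(1.00·0.7218 − 0.6921·0.5867)]
  = 14.1 / 4.3262 = 3.259 m

z_c = 3.26 m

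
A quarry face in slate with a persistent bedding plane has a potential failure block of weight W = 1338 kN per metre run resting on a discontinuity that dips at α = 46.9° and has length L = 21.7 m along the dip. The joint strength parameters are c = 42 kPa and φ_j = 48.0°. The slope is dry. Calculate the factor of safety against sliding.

FS = 1.97

Resolving the block weight along and normal to the plane and applying the Mohr–Coulomb strength on the joint:
N' = W cosα = 1338·cos46.9° = 914.2 kN/m
Driving force T = W sinα = 1338·sin46.9° = 977.0 kN/m
Resisting force R = c·L + N'·tanφ_j = 42·21.7 + 914.2·tan48.0° = 911.4 + 1015.3 = 1926.7 kN/m
FS = R / T = 1926.7 / 977.0 = 1.972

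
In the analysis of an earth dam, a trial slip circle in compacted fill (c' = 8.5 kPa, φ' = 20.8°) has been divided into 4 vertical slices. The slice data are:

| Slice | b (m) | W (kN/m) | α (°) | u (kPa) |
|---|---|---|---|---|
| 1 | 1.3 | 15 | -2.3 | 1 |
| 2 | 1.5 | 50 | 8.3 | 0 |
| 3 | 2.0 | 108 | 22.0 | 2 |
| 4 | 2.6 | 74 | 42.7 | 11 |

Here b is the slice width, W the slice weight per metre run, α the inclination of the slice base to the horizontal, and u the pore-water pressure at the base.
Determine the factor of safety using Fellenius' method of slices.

FS = 1.43

Ordinary method of slices: FS = Σ[c'·Δl_i + (W_i cosα_i − u_i·Δl_i)·tanφ'] / Σ W_i sinα_i, with Δl_i = b_i / cosα_i.
Slice 1: Δl = 1.3/cos(-2.3°) = 1.301 m; N'_1 = 15·cos(-2.3°) − 1·1.301 = 13.7; c'Δl = 11.06; W sinα = -0.6
Slice 2: Δl = 1.5/cos8.3° = 1.516 m; N'_2 = 50·cos8.3° − 0·1.516 = 49.5; c'Δl = 12.88; W sinα = 7.2
Slice 3: Δl = 2.0/cos22.0° = 2.157 m; N'_3 = 108·cos22.0° − 2·2.157 = 95.8; c'Δl = 18.34; W sinα = 40.5
Slice 4: Δl = 2.6/cos42.7° = 3.538 m; N'_4 = 74·cos42.7° − 11·3.538 = 15.5; c'Δl = 30.07; W sinα = 50.2
Σc'Δl = 72.4 kN/m; ΣN' = 174.5 kN/m; ΣW sinα = 97.3 kN/m
Resisting = 72.4 + 174.5·tan20.8° = 72.4 + 66.3 = 138.6 kN/m
FS = 138.6 / 97.3 = 1.425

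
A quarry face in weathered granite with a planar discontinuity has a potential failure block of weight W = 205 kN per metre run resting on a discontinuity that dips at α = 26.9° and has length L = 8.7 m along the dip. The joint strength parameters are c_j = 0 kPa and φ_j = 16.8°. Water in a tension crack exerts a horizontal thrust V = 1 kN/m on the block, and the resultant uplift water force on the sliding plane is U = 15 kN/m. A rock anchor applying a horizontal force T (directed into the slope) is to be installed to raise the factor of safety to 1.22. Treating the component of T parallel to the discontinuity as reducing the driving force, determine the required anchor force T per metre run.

T = 52 kN/m

Resolving forces along and normal to the sliding plane, with the horizontal anchor force T adding T·sinα to the effective normal force and T·cosα acting up the plane against the driving force:
FS = [c_jL + (W cosα − U − V sinα + T sinα) tanφ_j] / [W sinα + V cosα − T cosα]
Without the anchor: N' = 167.4 kN/m, driving T_d = 93.6 kN/m, resisting R = 0·8.7 + 167.4·tan16.8° = 50.5 kN/m, FS = 0.54.
Setting FS = 1.22 and solving for T:
1.22·(93.6 − T cos26.9°) = 50.5 + T sin26.9°·tan16.8°
T·(sin26.9°·tan16.8° + 1.22·cos26.9°) = 1.22·93.6 − 50.5
T·(0.4524·0.3019 + 1.22·0.8918) = 114.2 − 50.5 = 63.7
T·1.2246 = 63.7
T = 52.0 kN/m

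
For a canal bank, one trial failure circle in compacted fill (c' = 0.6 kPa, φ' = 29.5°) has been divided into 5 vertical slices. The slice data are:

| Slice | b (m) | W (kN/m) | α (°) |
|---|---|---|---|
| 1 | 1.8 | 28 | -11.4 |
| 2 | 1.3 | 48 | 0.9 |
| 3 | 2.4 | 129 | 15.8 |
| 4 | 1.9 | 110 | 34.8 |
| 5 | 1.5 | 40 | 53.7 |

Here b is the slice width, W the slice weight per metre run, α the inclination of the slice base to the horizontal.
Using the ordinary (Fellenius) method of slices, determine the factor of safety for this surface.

Ordinary method of slices: FS = Σ[c'·Δl_i + (W_i cosα_i)·tanφ'] / Σ W_i sinα_i, with Δl_i = b_i / cosα_i.
Slice 1: Δl = 1.8/cos(-11.4°) = 1.836 m; N'_1 = 28·cos(-11.4°) = 27.4; c'Δl = 1.10; W sinα = -5.5
Slice 2: Δl = 1.3/cos0.9° = 1.300 m; N'_2 = 48·cos0.9° = 48.0; c'Δl = 0.78; W sinα = 0.8
Slice 3: Δl = 2.4/cos15.8° = 2.494 m; N'_3 = 129·cos15.8° = 124.1; c'Δl = 1.50; W sinα = 35.1
Slice 4: Δl = 1.9/cos34.8° = 2.314 m; N'_4 = 110·cos34.8° = 90.3; c'Δl = 1.39; W sinα = 62.8
Slice 5: Δl = 1.5/cos53.7° = 2.534 m; N'_5 = 40·cos53.7° = 23.7; c'Δl = 1.52; W sinα = 32.2
Σc'Δl = 6.3 kN/m; ΣN' = 313.6 kN/m; ΣW sinα = 125.4 kN/m
Resisting = 6.3 + 313.6·tan29.5° = 6.3 + 177.4 = 183.7 kN/m
FS = 183.7 / 125.4 = 1.465

FS = 1.47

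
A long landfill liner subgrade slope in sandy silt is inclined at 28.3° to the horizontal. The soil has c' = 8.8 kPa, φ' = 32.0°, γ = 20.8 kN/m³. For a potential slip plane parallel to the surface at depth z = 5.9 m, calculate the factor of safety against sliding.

For an infinite slope with a slip plane parallel to the surface (no pore pressure): FS = [c' + γz cos²β tanφ'] / [γz sinβ cosβ].
γz = 20.8·5.9 = 122.72 kN/m²
Numerator = 8.8 + 122.72·cos²28.3°·tan32.0° = 8.8 + 122.72·0.7752·0.6249 = 68.249 kPa
Denominator = 122.72·sin28.3°·cos28.3° = 122.72·0.4741·0.8805 = 51.226 kPa
FS = 68.249 / 51.226 = 1.332

FS = 1.33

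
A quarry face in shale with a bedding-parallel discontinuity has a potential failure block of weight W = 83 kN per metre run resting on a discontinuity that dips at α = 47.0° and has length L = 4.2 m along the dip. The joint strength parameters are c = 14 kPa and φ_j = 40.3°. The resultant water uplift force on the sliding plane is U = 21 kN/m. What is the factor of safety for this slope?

FS = 1.47

Resolving the block weight along and normal to the plane and applying the Mohr–Coulomb strength on the joint:
N' = W cosα − U = 83·cos47.0° − 21 = 35.6 kN/m
Driving force T = W sinα = 83·sin47.0° = 60.7 kN/m
Resisting force R = c·L + N'·tanφ_j = 14·4.2 + 35.6·tan40.3° = 58.8 + 30.2 = 89.0 kN/m
FS = R / T = 89.0 / 60.7 = 1.466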